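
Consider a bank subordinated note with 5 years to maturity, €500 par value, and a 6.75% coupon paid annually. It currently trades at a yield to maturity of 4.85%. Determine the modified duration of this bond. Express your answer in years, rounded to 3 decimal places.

4.227 years

Periodic yield y = 0.0485. First find Macaulay duration:
  t   CF        PV=CF/(1+0.0485)^t    t·PV
  1        33.75        32.1888        32.1888
  2        33.75        30.6999        61.3998
  3        33.75        29.2798        87.8395
  4        33.75        27.9254       111.7018
  5       533.75       421.2071     2,106.0356
  Σ                    541.3011     2,399.1655
P = 541.3011; Macaulay duration = 2,399.1655 / 541.3011 = 4.43222 years.
Modified duration = D_Mac / (1 + y) = 4.43222 / 1.0485 = 4.22720 years.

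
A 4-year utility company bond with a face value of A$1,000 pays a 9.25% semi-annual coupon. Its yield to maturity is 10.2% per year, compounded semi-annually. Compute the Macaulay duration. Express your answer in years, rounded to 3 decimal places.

3.423 years

Periodic yield y = 0.051. Discount each cash flow and weight by its period:
  t   CF        PV=CF/(1+0.051)^t    t·PV
  1        46.25        44.0057        44.0057
  2        46.25        41.8703        83.7406
  3        46.25        39.8386       119.5157
  4        46.25        37.9054       151.6215
  5        46.25        36.0660       180.3301
  6        46.25        34.3159       205.8954
  7        46.25        32.6507       228.5550
  8     1,046.25       702.7709     5,622.1668
  Σ                    969.4235     6,635.8309
Price P = Σ PV = 969.4235.
Macaulay duration = Σ(t·PV) / P = 6,635.8309 / 969.4235 = 6.84513 half-year periods.
In years: 6.84513 / 2 = 3.42257 years.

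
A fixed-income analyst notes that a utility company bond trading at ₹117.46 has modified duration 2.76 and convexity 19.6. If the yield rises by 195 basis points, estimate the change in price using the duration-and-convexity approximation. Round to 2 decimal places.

-₹5.88

Duration effect: -D_mod·Δy = -2.76 × (+0.0195) = -0.053820
Convexity effect: ½·C·(Δy)² = 0.5 × 19.6 × (0.0195)² = +0.00372645
ΔP/P ≈ -0.053820 + 0.00372645 = -0.05009355
ΔP ≈ 117.46 × (-0.05009355) = -5.883988383.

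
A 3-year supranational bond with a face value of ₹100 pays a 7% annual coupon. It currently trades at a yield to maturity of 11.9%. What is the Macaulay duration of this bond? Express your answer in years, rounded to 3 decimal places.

Periodic yield y = 0.119. Discount each cash flow and weight by its year:
  t   CF        PV=CF/(1+0.119)^t    t·PV
  1         7.00         6.2556         6.2556
  2         7.00         5.5903        11.1807
  3       107.00        76.3649       229.0946
  Σ                     88.2108       246.5308
Price P = Σ PV = 88.2108.
Macaulay duration = Σ(t·PV) / P = 246.5308 / 88.2108 = 2.79479 years.

2.795 years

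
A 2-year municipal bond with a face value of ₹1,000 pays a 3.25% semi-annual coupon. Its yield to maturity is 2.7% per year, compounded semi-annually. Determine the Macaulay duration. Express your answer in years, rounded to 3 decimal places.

Periodic yield y = 0.0135. Discount each cash flow and weight by its period:
  t   CF        PV=CF/(1+0.0135)^t    t·PV
  1        16.25        16.0335        16.0335
  2        16.25        15.8200        31.6400
  3        16.25        15.6093        46.8278
  4     1,016.25       963.1758     3,852.7031
  Σ                  1,010.6385     3,947.2043
Price P = Σ PV = 1,010.6385.
Macaulay duration = Σ(t·PV) / P = 3,947.2043 / 1,010.6385 = 3.90565 half-year periods.
In years: 3.90565 / 2 = 1.95283 years.

1.953 years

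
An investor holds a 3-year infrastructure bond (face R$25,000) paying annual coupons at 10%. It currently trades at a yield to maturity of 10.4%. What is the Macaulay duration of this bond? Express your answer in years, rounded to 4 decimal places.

2.7342 years

Periodic yield y = 0.104. Discount each cash flow and weight by its year:
  t   CF        PV=CF/(1+0.104)^t    t·PV
  1     2,500.00     2,264.4928     2,264.4928
  2     2,500.00     2,051.1710     4,102.3419
  3    27,500.00    20,437.3919    61,312.1758
  Σ                 24,753.0557    67,679.0105
Price P = Σ PV = 24,753.0557.
Macaulay duration = Σ(t·PV) / P = 67,679.0105 / 24,753.0557 = 2.73417 years.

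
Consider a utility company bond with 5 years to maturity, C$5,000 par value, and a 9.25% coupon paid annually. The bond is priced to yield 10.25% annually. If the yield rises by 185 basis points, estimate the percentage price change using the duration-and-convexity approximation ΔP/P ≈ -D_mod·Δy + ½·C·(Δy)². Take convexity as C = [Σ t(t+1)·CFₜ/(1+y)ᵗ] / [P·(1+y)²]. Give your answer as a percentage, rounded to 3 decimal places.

-6.723%

With y = 0.1025:
  t   CF        PV=CF/(1+0.1025)^t    t·PV        t(t+1)·PV
  1       462.50       419.5011       419.5011         839.0023
  2       462.50       380.4999       760.9998       2,282.9994
  3       462.50       345.1246     1,035.3739       4,141.4955
  4       462.50       313.0382     1,252.1528       6,260.7641
  5     5,462.50     3,353.5011    16,767.5057     100,605.0344
  Σ                  4,811.6650    20,235.5333     114,129.2956
P = 4,811.6650; D_Mac = 4.20552 yrs; D_mod = 3.81453 yrs; C = 19.51392.
Duration effect: -3.81453 × (+0.0185) = -0.070569
Convexity effect: 0.5 × 19.51392 × (0.0185)² = +0.0033393
ΔP/P ≈ -0.070569 + 0.0033393 = -0.067229 = -6.7229%.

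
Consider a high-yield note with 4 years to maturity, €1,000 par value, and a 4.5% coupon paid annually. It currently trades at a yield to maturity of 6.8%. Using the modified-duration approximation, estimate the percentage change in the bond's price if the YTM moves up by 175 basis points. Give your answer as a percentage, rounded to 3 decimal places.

-6.124%

Periodic yield y = 0.068. Modified duration first:
  t   CF        PV=CF/(1+0.068)^t    t·PV
  1        45.00        42.1348        42.1348
  2        45.00        39.4521        78.9042
  3        45.00        36.9402       110.8205
  4     1,045.00       803.2140     3,212.8561
  Σ                    921.7411     3,444.7156
P = 921.7411; D_Mac = 3.73718 yrs; D_mod = 3.73718/(1+0.068) = 3.49924 yrs.
ΔP/P ≈ -D_mod · Δy = -3.49924 × (+0.0175) = -0.061237 = -6.1237%.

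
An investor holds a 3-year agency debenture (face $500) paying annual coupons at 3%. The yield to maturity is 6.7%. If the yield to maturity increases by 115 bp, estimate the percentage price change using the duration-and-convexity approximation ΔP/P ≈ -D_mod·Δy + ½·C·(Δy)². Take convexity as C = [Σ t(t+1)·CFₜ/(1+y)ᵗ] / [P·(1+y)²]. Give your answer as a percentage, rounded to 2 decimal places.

With y = 0.067:
  t   CF        PV=CF/(1+0.067)^t    t·PV        t(t+1)·PV
  1        15.00        14.0581        14.0581          28.1162
  2        15.00        13.1754        26.3507          79.0521
  3       515.00       423.9493     1,271.8480       5,087.3922
  Σ                    451.1828     1,312.2569       5,194.5605
P = 451.1828; D_Mac = 2.90848 yrs; D_mod = 2.72585 yrs; C = 10.11271.
Duration effect: -2.72585 × (+0.0115) = -0.031347
Convexity effect: 0.5 × 10.11271 × (0.0115)² = +0.0006687
ΔP/P ≈ -0.031347 + 0.0006687 = -0.030679 = -3.0679%.

-3.07%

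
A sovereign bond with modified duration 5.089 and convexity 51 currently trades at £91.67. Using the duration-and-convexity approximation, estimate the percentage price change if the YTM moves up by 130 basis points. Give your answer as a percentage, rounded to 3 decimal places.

-6.185%

Duration effect: -D_mod·Δy = -5.089 × (+0.013) = -0.066157
Convexity effect: ½·C·(Δy)² = 0.5 × 51 × (0.013)² = +0.0043095
ΔP/P ≈ -0.066157 + 0.0043095 = -0.0618475
= -6.18475%.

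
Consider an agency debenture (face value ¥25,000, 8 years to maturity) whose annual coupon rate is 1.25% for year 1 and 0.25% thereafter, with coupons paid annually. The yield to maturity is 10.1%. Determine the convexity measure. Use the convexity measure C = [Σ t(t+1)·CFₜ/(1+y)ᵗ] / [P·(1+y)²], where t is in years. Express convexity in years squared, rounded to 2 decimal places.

With y = 0.101:
  t   CF        PV=CF/(1+0.101)^t    t·PV        t(t+1)·PV
  1       312.50       283.8329       283.8329         567.6658
  2        62.50        51.5591       103.1182         309.3546
  3        62.50        46.8293       140.4880         561.9521
  4        62.50        42.5335       170.1339         850.6693
  5        62.50        38.6317       193.1583       1,158.9499
  6        62.50        35.0878       210.5268       1,473.6875
  7        62.50        31.8690       223.0832       1,784.6654
  8    25,062.50    11,607.1564    92,857.2516     835,715.2643
  Σ                 12,137.4997    94,181.5928     842,422.2089
P = 12,137.4997.
Convexity = Σ t(t+1)·PV / [P·(1+y)²] = 842,422.2089 / (12,137.4997 × 1.212201) = 57.25665.

57.26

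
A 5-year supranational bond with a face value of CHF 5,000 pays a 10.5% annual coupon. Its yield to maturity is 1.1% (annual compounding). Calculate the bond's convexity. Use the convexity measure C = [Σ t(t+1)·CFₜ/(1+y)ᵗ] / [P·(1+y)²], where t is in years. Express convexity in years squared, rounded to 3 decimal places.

23.831

With y = 0.011:
  t   CF        PV=CF/(1+0.011)^t    t·PV        t(t+1)·PV
  1       525.00       519.2878       519.2878       1,038.5757
  2       525.00       513.6378     1,027.2756       3,081.8269
  3       525.00       508.0493     1,524.1478       6,096.5913
  4       525.00       502.5215     2,010.0862      10,050.4308
  5     5,525.00     5,230.9010    26,154.5052     156,927.0314
  Σ                  7,274.3975    31,235.3027     177,194.4560
P = 7,274.3975.
Convexity = Σ t(t+1)·PV / [P·(1+y)²] = 177,194.4560 / (7,274.3975 × 1.022121) = 23.83147.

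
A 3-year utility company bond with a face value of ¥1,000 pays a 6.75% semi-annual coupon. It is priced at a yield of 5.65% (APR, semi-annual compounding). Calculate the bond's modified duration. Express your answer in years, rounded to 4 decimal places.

2.6935 years

Periodic yield y = 0.02825. First find Macaulay duration:
  t   CF        PV=CF/(1+0.02825)^t    t·PV
  1        33.75        32.8228        32.8228
  2        33.75        31.9210        63.8420
  3        33.75        31.0440        93.1320
  4        33.75        30.1911       120.7644
  5        33.75        29.3616       146.8082
  6     1,033.75       874.6277     5,247.7660
  Σ                  1,029.9681     5,705.1353
P = 1,029.9681; Macaulay duration = 5,705.1353 / 1,029.9681 = 5.53914 half-year periods = 2.76957 years.
Modified duration = D_Mac / (1 + y) = 2.76957 / 1.02825 = 2.69348 years.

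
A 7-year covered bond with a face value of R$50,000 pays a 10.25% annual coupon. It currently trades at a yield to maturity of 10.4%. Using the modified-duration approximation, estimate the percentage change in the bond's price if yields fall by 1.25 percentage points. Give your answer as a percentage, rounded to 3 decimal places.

+6.020%

Periodic yield y = 0.104. Modified duration first:
  t   CF        PV=CF/(1+0.104)^t    t·PV
  1     5,125.00     4,642.2101     4,642.2101
  2     5,125.00     4,204.9005     8,409.8010
  3     5,125.00     3,808.7867    11,426.3600
  4     5,125.00     3,449.9879    13,799.9517
  5     5,125.00     3,124.9891    15,624.9454
  6     5,125.00     2,830.6060    16,983.6363
  7    55,125.00    27,578.1474   193,047.0319
  Σ                 49,639.6278   263,933.9364
P = 49,639.6278; D_Mac = 5.31700 yrs; D_mod = 5.31700/(1+0.104) = 4.81612 yrs.
ΔP/P ≈ -D_mod · Δy = -4.81612 × (-0.0125) = +0.060202 = +6.0202%.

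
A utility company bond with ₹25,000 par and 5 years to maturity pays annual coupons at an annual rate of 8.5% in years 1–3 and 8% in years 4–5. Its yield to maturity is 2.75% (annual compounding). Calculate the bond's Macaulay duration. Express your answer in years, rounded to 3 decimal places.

4.363 years

Periodic yield y = 0.0275. Discount each cash flow and weight by its year:
  t   CF        PV=CF/(1+0.0275)^t    t·PV
  1     2,125.00     2,068.1265     2,068.1265
  2     2,125.00     2,012.7752     4,025.5504
  3     2,125.00     1,958.9053     5,876.7159
  4     2,000.00     1,794.3315     7,177.3259
  5    27,000.00    23,575.1580   117,875.7898
  Σ                 31,409.2965   137,023.5085
Price P = Σ PV = 31,409.2965.
Macaulay duration = Σ(t·PV) / P = 137,023.5085 / 31,409.2965 = 4.36251 years.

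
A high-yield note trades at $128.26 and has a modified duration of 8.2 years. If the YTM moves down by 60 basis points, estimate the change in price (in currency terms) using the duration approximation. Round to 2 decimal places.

Duration approximation: ΔP/P ≈ -D_mod · Δy = -8.2 × (-0.006) = +0.049200.
ΔP ≈ 128.26 × (+0.049200) = +6.310392.

+$6.31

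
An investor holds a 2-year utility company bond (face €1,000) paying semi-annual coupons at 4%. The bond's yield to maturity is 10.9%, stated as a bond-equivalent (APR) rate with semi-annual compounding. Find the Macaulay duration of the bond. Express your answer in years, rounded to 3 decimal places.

Periodic yield y = 0.0545. Discount each cash flow and weight by its period:
  t   CF        PV=CF/(1+0.0545)^t    t·PV
  1        20.00        18.9663        18.9663
  2        20.00        17.9861        35.9722
  3        20.00        17.0565        51.1695
  4     1,020.00       824.9238     3,299.6952
  Σ                    878.9327     3,405.8033
Price P = Σ PV = 878.9327.
Macaulay duration = Σ(t·PV) / P = 3,405.8033 / 878.9327 = 3.87493 half-year periods.
In years: 3.87493 / 2 = 1.93747 years.

1.937 years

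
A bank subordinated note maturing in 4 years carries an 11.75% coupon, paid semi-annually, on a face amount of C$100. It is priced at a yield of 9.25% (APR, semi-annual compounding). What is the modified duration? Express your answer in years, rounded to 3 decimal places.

3.187 years

Periodic yield y = 0.04625. First find Macaulay duration:
  t   CF        PV=CF/(1+0.04625)^t    t·PV
  1        5.875         5.6153         5.6153
  2        5.875         5.3671        10.7341
  3        5.875         5.1298        15.3894
  4        5.875         4.9030        19.6122
  5        5.875         4.6863        23.4315
  6        5.875         4.4791        26.8749
  7        5.875         4.2811        29.9680
  8      105.875        73.7411       589.9289
  Σ                    108.2029       721.5543
P = 108.2029; Macaulay duration = 721.5543 / 108.2029 = 6.66853 half-year periods = 3.33426 years.
Modified duration = D_Mac / (1 + y) = 3.33426 / 1.04625 = 3.18687 years.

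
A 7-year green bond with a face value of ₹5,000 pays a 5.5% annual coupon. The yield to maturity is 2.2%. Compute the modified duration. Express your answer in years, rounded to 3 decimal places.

Periodic yield y = 0.022. First find Macaulay duration:
  t   CF        PV=CF/(1+0.022)^t    t·PV
  1       275.00       269.0802       269.0802
  2       275.00       263.2879       526.5758
  3       275.00       257.6203       772.8608
  4       275.00       252.0746     1,008.2985
  5       275.00       246.6484     1,233.2418
  6       275.00       241.3389     1,448.0334
  7     5,275.00     4,529.6661    31,707.6630
  Σ                  6,059.7164    36,965.7534
P = 6,059.7164; Macaulay duration = 36,965.7534 / 6,059.7164 = 6.10024 years.
Modified duration = D_Mac / (1 + y) = 6.10024 / 1.022 = 5.96893 years.

5.969 years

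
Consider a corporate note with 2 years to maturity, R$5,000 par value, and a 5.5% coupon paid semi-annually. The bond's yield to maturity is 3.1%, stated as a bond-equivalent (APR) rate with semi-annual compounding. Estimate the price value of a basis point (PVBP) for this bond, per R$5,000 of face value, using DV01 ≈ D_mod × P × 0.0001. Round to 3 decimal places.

Periodic yield y = 0.0155.
  t   CF        PV=CF/(1+0.0155)^t    t·PV
  1       137.50       135.4013       135.4013
  2       137.50       133.3346       266.6692
  3       137.50       131.2995       393.8984
  4     5,137.50     4,830.9453    19,323.7814
  Σ                  5,230.9807    20,119.7502
P = 5,230.9807; D_Mac = 3.84627 half-year periods = 1.92313 yrs; D_mod = 1.89378 yrs.
DV01 ≈ 1.89378 × 5,230.9807 × 0.0001 = 0.990633.

R$0.991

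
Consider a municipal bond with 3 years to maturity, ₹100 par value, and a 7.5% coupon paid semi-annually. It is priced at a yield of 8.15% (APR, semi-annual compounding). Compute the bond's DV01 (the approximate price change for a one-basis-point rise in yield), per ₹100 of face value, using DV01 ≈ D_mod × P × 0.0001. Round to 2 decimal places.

Periodic yield y = 0.04075.
  t   CF        PV=CF/(1+0.04075)^t    t·PV
  1         3.75         3.6032         3.6032
  2         3.75         3.4621         6.9242
  3         3.75         3.3265         9.9796
  4         3.75         3.1963        12.7851
  5         3.75         3.0711        15.3557
  6       103.75        81.6412       489.8474
  Σ                     98.3005       538.4952
P = 98.3005; D_Mac = 5.47805 half-year periods = 2.73903 yrs; D_mod = 2.63178 yrs.
DV01 ≈ 2.63178 × 98.3005 × 0.0001 = 0.025871.

₹0.03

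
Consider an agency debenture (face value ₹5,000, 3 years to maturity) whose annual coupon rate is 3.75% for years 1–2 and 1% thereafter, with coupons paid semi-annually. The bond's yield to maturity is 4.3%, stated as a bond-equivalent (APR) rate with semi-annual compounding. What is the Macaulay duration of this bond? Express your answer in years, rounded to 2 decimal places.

Periodic yield y = 0.0215. Discount each cash flow and weight by its period:
  t   CF        PV=CF/(1+0.0215)^t    t·PV
  1        93.75        91.7768        91.7768
  2        93.75        89.8451       179.6903
  3        93.75        87.9541       263.8623
  4        93.75        86.1029       344.4116
  5        25.00        22.4775       112.3875
  6     5,025.00     4,422.8870    26,537.3218
  Σ                  4,801.0434    27,529.4503
Price P = Σ PV = 4,801.0434.
Macaulay duration = Σ(t·PV) / P = 27,529.4503 / 4,801.0434 = 5.73406 half-year periods.
In years: 5.73406 / 2 = 2.86703 years.

2.87 years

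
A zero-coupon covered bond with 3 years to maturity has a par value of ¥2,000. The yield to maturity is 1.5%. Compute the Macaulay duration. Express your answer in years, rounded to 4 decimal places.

3.0000 years

A zero-coupon bond has a single cash flow at maturity, so its Macaulay duration equals its maturity: 3 years.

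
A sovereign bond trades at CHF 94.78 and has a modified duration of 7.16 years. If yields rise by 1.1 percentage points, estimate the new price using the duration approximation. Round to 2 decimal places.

CHF 87.32

Duration approximation: ΔP/P ≈ -D_mod · Δy = -7.16 × (+0.011) = -0.078760.
New price ≈ 94.78 × (1 - 0.078760) = 87.3151272.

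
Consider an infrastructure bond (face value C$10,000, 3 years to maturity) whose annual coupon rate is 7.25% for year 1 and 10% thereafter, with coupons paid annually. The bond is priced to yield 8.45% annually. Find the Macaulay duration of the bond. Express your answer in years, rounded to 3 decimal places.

Periodic yield y = 0.0845. Discount each cash flow and weight by its year:
  t   CF        PV=CF/(1+0.0845)^t    t·PV
  1       725.00       668.5108       668.5108
  2     1,000.00       850.2387     1,700.4775
  3    11,000.00     8,623.9060    25,871.7181
  Σ                 10,142.6556    28,240.7064
Price P = Σ PV = 10,142.6556.
Macaulay duration = Σ(t·PV) / P = 28,240.7064 / 10,142.6556 = 2.78435 years.

2.784 years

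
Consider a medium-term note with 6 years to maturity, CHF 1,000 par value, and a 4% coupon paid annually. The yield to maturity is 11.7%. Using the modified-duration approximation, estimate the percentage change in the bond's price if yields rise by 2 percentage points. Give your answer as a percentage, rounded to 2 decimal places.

Periodic yield y = 0.117. Modified duration first:
  t   CF        PV=CF/(1+0.117)^t    t·PV
  1        40.00        35.8102        35.8102
  2        40.00        32.0593        64.1185
  3        40.00        28.7012        86.1037
  4        40.00        25.6949       102.7797
  5        40.00        23.0035       115.0176
  6     1,040.00       535.4443     3,212.6658
  Σ                    680.7134     3,616.4955
P = 680.7134; D_Mac = 5.31280 yrs; D_mod = 5.31280/(1+0.117) = 4.75631 yrs.
ΔP/P ≈ -D_mod · Δy = -4.75631 × (+0.02) = -0.095126 = -9.5126%.

-9.51%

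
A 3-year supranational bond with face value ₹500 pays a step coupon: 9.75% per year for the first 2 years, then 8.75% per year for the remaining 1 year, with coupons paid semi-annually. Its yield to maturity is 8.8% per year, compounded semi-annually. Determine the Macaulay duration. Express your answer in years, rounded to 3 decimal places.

Periodic yield y = 0.044. Discount each cash flow and weight by its period:
  t   CF        PV=CF/(1+0.044)^t    t·PV
  1       24.375        23.3477        23.3477
  2       24.375        22.3637        44.7274
  3       24.375        21.4212        64.2635
  4       24.375        20.5184        82.0734
  5       21.875        17.6378        88.1892
  6      521.875       403.0542     2,418.3255
  Σ                    508.3430     2,720.9267
Price P = Σ PV = 508.3430.
Macaulay duration = Σ(t·PV) / P = 2,720.9267 / 508.3430 = 5.35254 half-year periods.
In years: 5.35254 / 2 = 2.67627 years.

2.676 years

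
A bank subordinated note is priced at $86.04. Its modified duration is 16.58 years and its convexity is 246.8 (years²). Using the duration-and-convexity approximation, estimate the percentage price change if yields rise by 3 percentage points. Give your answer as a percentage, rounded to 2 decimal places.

Duration effect: -D_mod·Δy = -16.58 × (+0.03) = -0.497400
Convexity effect: ½·C·(Δy)² = 0.5 × 246.8 × (0.03)² = +0.1110600
ΔP/P ≈ -0.497400 + 0.1110600 = -0.386340
= -38.6340%.

-38.63%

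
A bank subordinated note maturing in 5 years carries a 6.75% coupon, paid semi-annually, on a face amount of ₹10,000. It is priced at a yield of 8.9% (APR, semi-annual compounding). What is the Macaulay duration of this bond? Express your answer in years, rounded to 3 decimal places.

4.289 years

Periodic yield y = 0.0445. Discount each cash flow and weight by its period:
  t   CF        PV=CF/(1+0.0445)^t    t·PV
  1       337.50       323.1211       323.1211
  2       337.50       309.3548       618.7096
  3       337.50       296.1750       888.5251
  4       337.50       283.5568     1,134.2270
  5       337.50       271.4761     1,357.3804
  6       337.50       259.9101     1,559.4604
  7       337.50       248.8368     1,741.8578
  8       337.50       238.2354     1,905.8829
  9       337.50       228.0856     2,052.7700
  10   10,337.50     6,688.5362    66,885.3616
  Σ                  9,147.2878    78,467.2960
Price P = Σ PV = 9,147.2878.
Macaulay duration = Σ(t·PV) / P = 78,467.2960 / 9,147.2878 = 8.57820 half-year periods.
In years: 8.57820 / 2 = 4.28910 years.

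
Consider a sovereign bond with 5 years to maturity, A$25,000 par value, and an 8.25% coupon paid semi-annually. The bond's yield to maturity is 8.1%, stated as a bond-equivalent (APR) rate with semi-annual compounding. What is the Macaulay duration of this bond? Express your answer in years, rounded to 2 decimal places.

Periodic yield y = 0.0405. Discount each cash flow and weight by its period:
  t   CF        PV=CF/(1+0.0405)^t    t·PV
  1     1,031.25       991.1100       991.1100
  2     1,031.25       952.5325     1,905.0650
  3     1,031.25       915.4565     2,746.3695
  4     1,031.25       879.8236     3,519.2945
  5     1,031.25       845.5777     4,227.8887
  6     1,031.25       812.6648     4,875.9889
  7     1,031.25       781.0330     5,467.2308
  8     1,031.25       750.6324     6,005.0589
  9     1,031.25       721.4151     6,492.7355
  10   26,031.25    17,501.4559   175,014.5588
  Σ                 25,151.7015   211,245.3006
Price P = Σ PV = 25,151.7015.
Macaulay duration = Σ(t·PV) / P = 211,245.3006 / 25,151.7015 = 8.39885 half-year periods.
In years: 8.39885 / 2 = 4.19942 years.

4.20 years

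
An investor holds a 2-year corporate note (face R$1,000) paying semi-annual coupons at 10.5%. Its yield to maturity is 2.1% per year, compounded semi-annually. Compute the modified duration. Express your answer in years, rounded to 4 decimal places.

Periodic yield y = 0.0105. First find Macaulay duration:
  t   CF        PV=CF/(1+0.0105)^t    t·PV
  1        52.50        51.9545        51.9545
  2        52.50        51.4146       102.8292
  3        52.50        50.8804       152.6411
  4     1,052.50     1,009.4315     4,037.7258
  Σ                  1,163.6809     4,345.1507
P = 1,163.6809; Macaulay duration = 4,345.1507 / 1,163.6809 = 3.73397 half-year periods = 1.86699 years.
Modified duration = D_Mac / (1 + y) = 1.86699 / 1.0105 = 1.84759 years.

1.8476 years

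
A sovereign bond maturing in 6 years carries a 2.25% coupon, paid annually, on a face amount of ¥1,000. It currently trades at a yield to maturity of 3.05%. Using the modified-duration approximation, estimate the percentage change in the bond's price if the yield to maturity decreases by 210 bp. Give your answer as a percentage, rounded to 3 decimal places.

+11.556%

Periodic yield y = 0.0305. Modified duration first:
  t   CF        PV=CF/(1+0.0305)^t    t·PV
  1        22.50        21.8341        21.8341
  2        22.50        21.1878        42.3757
  3        22.50        20.5607        61.6822
  4        22.50        19.9522        79.8088
  5        22.50        19.3617        96.8083
  6     1,022.50       853.8377     5,123.0264
  Σ                    956.7342     5,425.5353
P = 956.7342; D_Mac = 5.67089 yrs; D_mod = 5.67089/(1+0.0305) = 5.50305 yrs.
ΔP/P ≈ -D_mod · Δy = -5.50305 × (-0.021) = +0.115564 = +11.5564%.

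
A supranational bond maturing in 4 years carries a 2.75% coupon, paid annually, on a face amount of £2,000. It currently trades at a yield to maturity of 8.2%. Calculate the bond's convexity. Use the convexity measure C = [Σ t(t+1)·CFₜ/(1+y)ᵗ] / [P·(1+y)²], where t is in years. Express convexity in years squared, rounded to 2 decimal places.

With y = 0.082:
  t   CF        PV=CF/(1+0.082)^t    t·PV        t(t+1)·PV
  1        55.00        50.8318        50.8318         101.6636
  2        55.00        46.9795        93.9590         281.8769
  3        55.00        43.4191       130.2573         521.0293
  4     2,055.00     1,499.3492     5,997.3967      29,986.9834
  Σ                  1,640.5795     6,272.4447      30,891.5531
P = 1,640.5795.
Convexity = Σ t(t+1)·PV / [P·(1+y)²] = 30,891.5531 / (1,640.5795 × 1.170724) = 16.08377.

16.08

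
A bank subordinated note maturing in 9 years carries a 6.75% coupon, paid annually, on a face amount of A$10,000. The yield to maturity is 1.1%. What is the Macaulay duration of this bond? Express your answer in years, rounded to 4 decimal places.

7.4183 years

Periodic yield y = 0.011. Discount each cash flow and weight by its year:
  t   CF        PV=CF/(1+0.011)^t    t·PV
  1       675.00       667.6558       667.6558
  2       675.00       660.3915     1,320.7830
  3       675.00       653.2062     1,959.6186
  4       675.00       646.0991     2,584.3965
  5       675.00       639.0694     3,195.3468
  6       675.00       632.1161     3,792.6965
  7       675.00       625.2385     4,376.6692
  8       675.00       618.4357     4,947.4853
  9    10,675.00     9,674.0312    87,066.2807
  Σ                 14,816.2434   109,910.9324
Price P = Σ PV = 14,816.2434.
Macaulay duration = Σ(t·PV) / P = 109,910.9324 / 14,816.2434 = 7.41827 years.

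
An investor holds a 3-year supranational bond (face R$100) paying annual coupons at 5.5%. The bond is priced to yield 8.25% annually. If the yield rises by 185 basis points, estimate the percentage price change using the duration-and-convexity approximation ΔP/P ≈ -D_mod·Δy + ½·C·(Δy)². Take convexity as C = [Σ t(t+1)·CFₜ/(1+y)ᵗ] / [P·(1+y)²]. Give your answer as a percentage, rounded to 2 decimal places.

With y = 0.0825:
  t   CF        PV=CF/(1+0.0825)^t    t·PV        t(t+1)·PV
  1         5.50         5.0808         5.0808          10.1617
  2         5.50         4.6936         9.3872          28.1617
  3       105.50        83.1704       249.5112         998.0447
  Σ                     92.9448       263.9792       1,036.3680
P = 92.9448; D_Mac = 2.84017 yrs; D_mod = 2.62371 yrs; C = 9.51553.
Duration effect: -2.62371 × (+0.0185) = -0.048539
Convexity effect: 0.5 × 9.51553 × (0.0185)² = +0.0016283
ΔP/P ≈ -0.048539 + 0.0016283 = -0.046910 = -4.6910%.

-4.69%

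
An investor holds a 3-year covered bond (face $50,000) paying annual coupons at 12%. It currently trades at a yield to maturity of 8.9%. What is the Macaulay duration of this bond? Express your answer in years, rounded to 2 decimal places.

2.70 years

Periodic yield y = 0.089. Discount each cash flow and weight by its year:
  t   CF        PV=CF/(1+0.089)^t    t·PV
  1     6,000.00     5,509.6419     5,509.6419
  2     6,000.00     5,059.3589    10,118.7179
  3    56,000.00    43,361.5090   130,084.5271
  Σ                 53,930.5098   145,712.8868
Price P = Σ PV = 53,930.5098.
Macaulay duration = Σ(t·PV) / P = 145,712.8868 / 53,930.5098 = 2.70186 years.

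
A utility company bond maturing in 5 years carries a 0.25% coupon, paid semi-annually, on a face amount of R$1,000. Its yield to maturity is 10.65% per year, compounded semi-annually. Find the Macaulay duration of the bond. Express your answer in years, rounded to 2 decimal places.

Periodic yield y = 0.05325. Discount each cash flow and weight by its period:
  t   CF        PV=CF/(1+0.05325)^t    t·PV
  1         1.25         1.1868         1.1868
  2         1.25         1.1268         2.2536
  3         1.25         1.0698         3.2095
  4         1.25         1.0157         4.0630
  5         1.25         0.9644         4.8219
  6         1.25         0.9156         5.4938
  7         1.25         0.8693         6.0854
  8         1.25         0.8254         6.6031
  9         1.25         0.7837         7.0529
  10    1,001.25       595.9747     5,959.7474
  Σ                    604.7323     6,000.5174
Price P = Σ PV = 604.7323.
Macaulay duration = Σ(t·PV) / P = 6,000.5174 / 604.7323 = 9.92260 half-year periods.
In years: 9.92260 / 2 = 4.96130 years.

4.96 years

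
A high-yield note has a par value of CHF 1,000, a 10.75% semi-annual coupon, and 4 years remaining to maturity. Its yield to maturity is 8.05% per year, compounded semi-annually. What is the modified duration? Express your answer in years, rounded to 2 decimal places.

Periodic yield y = 0.04025. First find Macaulay duration:
  t   CF        PV=CF/(1+0.04025)^t    t·PV
  1        53.75        51.6703        51.6703
  2        53.75        49.6710        99.3420
  3        53.75        47.7491       143.2473
  4        53.75        45.9016       183.6063
  5        53.75        44.1255       220.6276
  6        53.75        42.4182       254.5091
  7        53.75        40.7769       285.4384
  8     1,053.75       768.4857     6,147.8856
  Σ                  1,090.7983     7,386.3267
P = 1,090.7983; Macaulay duration = 7,386.3267 / 1,090.7983 = 6.77149 half-year periods = 3.38574 years.
Modified duration = D_Mac / (1 + y) = 3.38574 / 1.04025 = 3.25474 years.

3.25 years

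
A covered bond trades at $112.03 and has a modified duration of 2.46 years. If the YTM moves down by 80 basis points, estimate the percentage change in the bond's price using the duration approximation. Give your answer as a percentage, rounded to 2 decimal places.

+1.97%

Duration approximation: ΔP/P ≈ -D_mod · Δy = -2.46 × (-0.008) = +0.019680.
As a percentage: +1.9680%.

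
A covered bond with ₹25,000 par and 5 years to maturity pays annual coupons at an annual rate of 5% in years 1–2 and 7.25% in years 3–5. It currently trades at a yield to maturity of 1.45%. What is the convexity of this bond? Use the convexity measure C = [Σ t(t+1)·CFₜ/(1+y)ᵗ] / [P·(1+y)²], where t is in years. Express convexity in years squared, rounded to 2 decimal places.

25.62

With y = 0.0145:
  t   CF        PV=CF/(1+0.0145)^t    t·PV        t(t+1)·PV
  1     1,250.00     1,232.1341     1,232.1341       2,464.2681
  2     1,250.00     1,214.5235     2,429.0469       7,287.1408
  3     1,812.50     1,735.8886     5,207.6659      20,830.6637
  4     1,812.50     1,711.0780     6,844.3120      34,221.5602
  5    26,812.50    24,950.3736   124,751.8679     748,511.2074
  Σ                 30,843.9978   140,465.0269     813,314.8402
P = 30,843.9978.
Convexity = Σ t(t+1)·PV / [P·(1+y)²] = 813,314.8402 / (30,843.9978 × 1.029210) = 25.62028.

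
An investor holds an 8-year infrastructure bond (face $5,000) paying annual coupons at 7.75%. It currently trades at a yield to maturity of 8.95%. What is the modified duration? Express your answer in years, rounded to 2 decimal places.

5.68 years

Periodic yield y = 0.0895. First find Macaulay duration:
  t   CF        PV=CF/(1+0.0895)^t    t·PV
  1       387.50       355.6677       355.6677
  2       387.50       326.4504       652.9008
  3       387.50       299.6332       898.8997
  4       387.50       275.0190     1,100.0762
  5       387.50       252.4268     1,262.1342
  6       387.50       231.6905     1,390.1432
  7       387.50       212.6577     1,488.6037
  8     5,387.50     2,713.7473    21,709.9785
  Σ                  4,667.2928    28,858.4042
P = 4,667.2928; Macaulay duration = 28,858.4042 / 4,667.2928 = 6.18311 years.
Modified duration = D_Mac / (1 + y) = 6.18311 / 1.0895 = 5.67519 years.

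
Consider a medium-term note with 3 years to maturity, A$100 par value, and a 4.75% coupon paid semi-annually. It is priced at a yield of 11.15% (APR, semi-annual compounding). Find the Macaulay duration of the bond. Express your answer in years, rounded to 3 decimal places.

Periodic yield y = 0.05575. Discount each cash flow and weight by its period:
  t   CF        PV=CF/(1+0.05575)^t    t·PV
  1        2.375         2.2496         2.2496
  2        2.375         2.1308         4.2616
  3        2.375         2.0183         6.0548
  4        2.375         1.9117         7.6468
  5        2.375         1.8107         9.0537
  6      102.375        73.9311       443.5868
  Σ                     84.0522       472.8533
Price P = Σ PV = 84.0522.
Macaulay duration = Σ(t·PV) / P = 472.8533 / 84.0522 = 5.62571 half-year periods.
In years: 5.62571 / 2 = 2.81285 years.

2.813 years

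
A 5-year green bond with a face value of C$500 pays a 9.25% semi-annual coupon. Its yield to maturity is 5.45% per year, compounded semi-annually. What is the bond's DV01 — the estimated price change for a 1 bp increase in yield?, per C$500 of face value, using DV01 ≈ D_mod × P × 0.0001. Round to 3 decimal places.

C$0.237

Periodic yield y = 0.02725.
  t   CF        PV=CF/(1+0.02725)^t    t·PV
  1       23.125        22.5116        22.5116
  2       23.125        21.9144        43.8288
  3       23.125        21.3331        63.9992
  4       23.125        20.7672        83.0686
  5       23.125        20.2163       101.0813
  6       23.125        19.6800       118.0799
  7       23.125        19.1579       134.1055
  8       23.125        18.6497       149.1978
  9       23.125        18.1550       163.3951
  10     523.125       399.8011     3,998.0109
  Σ                    582.1862     4,877.2788
P = 582.1862; D_Mac = 8.37752 half-year periods = 4.18876 yrs; D_mod = 4.07765 yrs.
DV01 ≈ 4.07765 × 582.1862 × 0.0001 = 0.237395.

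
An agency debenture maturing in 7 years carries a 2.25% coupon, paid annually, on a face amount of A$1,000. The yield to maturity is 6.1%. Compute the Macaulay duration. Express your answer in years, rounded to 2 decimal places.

6.48 years

Periodic yield y = 0.061. Discount each cash flow and weight by its year:
  t   CF        PV=CF/(1+0.061)^t    t·PV
  1        22.50        21.2064        21.2064
  2        22.50        19.9872        39.9744
  3        22.50        18.8381        56.5142
  4        22.50        17.7550        71.0201
  5        22.50        16.7342        83.6711
  6        22.50        15.7721        94.6328
  7     1,022.50       675.5471     4,728.8296
  Σ                    785.8401     5,095.8486
Price P = Σ PV = 785.8401.
Macaulay duration = Σ(t·PV) / P = 5,095.8486 / 785.8401 = 6.48459 years.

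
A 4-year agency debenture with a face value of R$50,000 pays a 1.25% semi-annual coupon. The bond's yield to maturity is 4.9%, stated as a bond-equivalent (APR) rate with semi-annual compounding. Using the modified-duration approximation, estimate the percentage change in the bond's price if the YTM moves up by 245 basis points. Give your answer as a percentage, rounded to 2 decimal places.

Periodic yield y = 0.0245. Modified duration first:
  t   CF        PV=CF/(1+0.0245)^t    t·PV
  1       312.50       305.0268       305.0268
  2       312.50       297.7324       595.4648
  3       312.50       290.6124       871.8372
  4       312.50       283.6627     1,134.6506
  5       312.50       276.8791     1,384.3956
  6       312.50       270.2578     1,621.5468
  7       312.50       263.7948     1,846.5638
  8    50,312.50    41,455.3127   331,642.5019
  Σ                 43,443.2788   339,401.9876
P = 43,443.2788; D_Mac = 7.81253 half-year periods = 3.90627 yrs; D_mod = 3.90627/(1+0.0245) = 3.81285 yrs.
ΔP/P ≈ -D_mod · Δy = -3.81285 × (+0.0245) = -0.093415 = -9.3415%.

-9.34%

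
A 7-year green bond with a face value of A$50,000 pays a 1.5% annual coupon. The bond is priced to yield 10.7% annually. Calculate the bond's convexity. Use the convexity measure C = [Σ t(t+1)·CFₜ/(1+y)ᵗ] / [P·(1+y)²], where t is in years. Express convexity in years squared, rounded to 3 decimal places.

With y = 0.107:
  t   CF        PV=CF/(1+0.107)^t    t·PV        t(t+1)·PV
  1       750.00       677.5068       677.5068       1,355.0136
  2       750.00       612.0206     1,224.0411       3,672.1234
  3       750.00       552.8641     1,658.5923       6,634.3694
  4       750.00       499.4256     1,997.7023       9,988.5115
  5       750.00       451.1523     2,255.7614      13,534.5685
  6       750.00       407.5450     2,445.2698      17,116.8888
  7    50,750.00    24,911.6619   174,381.6331   1,395,053.0645
  Σ                 28,112.1762   184,640.5069   1,447,354.5396
P = 28,112.1762.
Convexity = Σ t(t+1)·PV / [P·(1+y)²] = 1,447,354.5396 / (28,112.1762 × 1.225449) = 42.01315.

42.013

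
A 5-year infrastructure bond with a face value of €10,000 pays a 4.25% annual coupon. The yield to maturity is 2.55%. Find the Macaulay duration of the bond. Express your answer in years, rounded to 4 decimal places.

4.6253 years

Periodic yield y = 0.0255. Discount each cash flow and weight by its year:
  t   CF        PV=CF/(1+0.0255)^t    t·PV
  1       425.00       414.4320       414.4320
  2       425.00       404.1268       808.2535
  3       425.00       394.0778     1,182.2333
  4       425.00       384.2787     1,537.1147
  5    10,425.00     9,191.7402    45,958.7009
  Σ                 10,788.6554    49,900.7344
Price P = Σ PV = 10,788.6554.
Macaulay duration = Σ(t·PV) / P = 49,900.7344 / 10,788.6554 = 4.62530 years.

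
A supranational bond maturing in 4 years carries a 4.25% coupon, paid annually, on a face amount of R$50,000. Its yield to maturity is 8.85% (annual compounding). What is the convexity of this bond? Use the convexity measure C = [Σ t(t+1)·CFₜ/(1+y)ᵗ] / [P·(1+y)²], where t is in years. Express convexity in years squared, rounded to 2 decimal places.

15.42

With y = 0.0885:
  t   CF        PV=CF/(1+0.0885)^t    t·PV        t(t+1)·PV
  1     2,125.00     1,952.2278     1,952.2278       3,904.4557
  2     2,125.00     1,793.5028     3,587.0057      10,761.0170
  3     2,125.00     1,647.6829     4,943.0487      19,772.1948
  4    52,125.00    37,130.6314   148,522.5256     742,612.6281
  Σ                 42,524.0450   159,004.8078     777,050.2956
P = 42,524.0450.
Convexity = Σ t(t+1)·PV / [P·(1+y)²] = 777,050.2956 / (42,524.0450 × 1.184832) = 15.42260.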